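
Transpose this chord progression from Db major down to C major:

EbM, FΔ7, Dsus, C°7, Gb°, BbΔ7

Db major down to C major is a minor second; each chord root moves by that interval while the quality stays the same.
EbM: root Eb down a minor second → D, giving DM.
FΔ7: root F down a minor second → E, giving EΔ7.
Dsus: root D down a minor second → C#, giving C#sus.
C°7: root C down a minor second → B, giving B°7.
Gb°: root Gb down a minor second → F, giving F°.
BbΔ7: root Bb down a minor second → A, giving AΔ7.

DM EΔ7 C#sus B°7 F° AΔ7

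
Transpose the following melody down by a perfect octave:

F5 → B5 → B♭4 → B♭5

F5 becomes F4
B5 becomes B4
Bb4 becomes Bb3
Bb5 becomes Bb4

F4 B4 Bb3 Bb4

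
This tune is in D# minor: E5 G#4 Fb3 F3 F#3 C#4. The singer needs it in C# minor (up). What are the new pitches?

D6 F#5 Ebb4 Eb4 E4 B4

D# minor to C# minor up is a minor seventh, so every note moves up by that interval.
E5 → D6
G#4 → F#5
Fb3 → Ebb4
F3 → Eb4
F#3 → E4
C#4 → B4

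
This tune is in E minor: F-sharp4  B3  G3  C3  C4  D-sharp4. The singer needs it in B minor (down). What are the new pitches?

C#4 F#3 D3 G2 G3 A#3

From E down to B is a perfect fourth; apply that to each pitch.
F#4 gives C#4
B3 gives F#3
G3 gives D3
C3 gives G2
C4 gives G3
D#4 gives A#3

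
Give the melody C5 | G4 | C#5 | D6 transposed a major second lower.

Bb4 F4 B4 C6

C5 down a major second is Bb4.
G4 down a major second is F4.
C#5 down a major second is B4.
D6 down a major second is C6.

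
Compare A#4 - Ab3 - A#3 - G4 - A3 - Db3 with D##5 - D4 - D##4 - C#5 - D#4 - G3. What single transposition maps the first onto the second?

Take the first pair: A#4 → D##5. A to D spans 4 letter names, so the interval is some kind of fourth.
A#4 to D##5 is 6 semitones, which makes it an augmented fourth; the second version is higher, so the direction is up.
Checking another pair — Db3 → G3 — gives the same interval.

up an augmented fourth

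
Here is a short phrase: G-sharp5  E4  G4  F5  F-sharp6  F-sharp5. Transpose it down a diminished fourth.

D##5 B#3 D#4 C#5 C##6 C##5

G#5 → D##5
E4 → B#3
G4 → D#4
F5 → C#5
F#6 → C##6
F#5 → C##5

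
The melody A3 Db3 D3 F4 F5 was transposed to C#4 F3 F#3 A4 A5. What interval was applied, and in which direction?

up a major third

From A3 to C#4 is 3 letter names — a third of some quality.
A3 to C#4 is 4 semitones, which makes it a major third; the second version is higher, so the direction is up.
Checking another pair — F5 → A5 — gives the same interval.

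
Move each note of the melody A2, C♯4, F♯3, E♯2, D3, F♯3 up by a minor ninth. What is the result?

Bb3 D5 G4 F#3 Eb4 G4

A2 -> Bb3
C#4 -> D5
F#3 -> G4
E#2 -> F#3
D3 -> Eb4
F#3 -> G4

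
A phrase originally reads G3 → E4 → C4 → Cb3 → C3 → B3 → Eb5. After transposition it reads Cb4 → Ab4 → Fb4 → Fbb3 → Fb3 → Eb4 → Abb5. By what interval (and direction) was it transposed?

up a diminished fourth

Take the first pair: G3 → Cb4. G to C spans 4 letter names, so the interval is some kind of fourth.
G3 to Cb4 is 4 semitones, which makes it a diminished fourth; the second version is higher, so the direction is up.
Checking another pair — Eb5 → Abb5 — gives the same interval.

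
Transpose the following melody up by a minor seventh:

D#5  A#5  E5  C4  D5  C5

C#6 G#6 D6 Bb4 C6 Bb5

A minor seventh up from D#5 gives C#6.
A#5 up a minor seventh is G#6.
E5: a seventh up reaches D, and 10 semitones makes it D6.
C4: a seventh up reaches B, and 10 semitones makes it Bb4.
D5 up a minor seventh is C6.
C5 up a minor seventh is Bb5.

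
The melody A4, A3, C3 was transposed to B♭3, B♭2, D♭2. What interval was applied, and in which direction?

down a major seventh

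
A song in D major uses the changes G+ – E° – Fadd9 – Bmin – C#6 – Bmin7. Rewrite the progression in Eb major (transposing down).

Ab+ F° Gbadd9 Cmin D6 Cmin7

D major down to Eb major is a major seventh; each chord root moves by that interval while the quality stays the same.
G+: root G down a major seventh → Ab, giving Ab+.
E°: root E down a major seventh → F, giving F°.
Fadd9: root F down a major seventh → Gb, giving Gbadd9.
Bmin: root B down a major seventh → C, giving Cmin.
C#6: root C# down a major seventh → D, giving D6.
Bmin7: root B down a major seventh → C, giving Cmin7.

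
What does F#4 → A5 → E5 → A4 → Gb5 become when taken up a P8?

F#5 A6 E6 A5 Gb6

F#4 becomes F#5
A5 becomes A6
E5 becomes E6
A4 becomes A5
Gb5 becomes Gb6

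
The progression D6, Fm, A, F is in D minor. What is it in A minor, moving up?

D minor up to A minor is a perfect fifth; each chord root moves by that interval while the quality stays the same.
D6: root D up a perfect fifth → A, giving A6.
Fm: root F up a perfect fifth → C, giving Cm.
A: root A up a perfect fifth → E, giving E.
F: root F up a perfect fifth → C, giving C.

A6 Cm E C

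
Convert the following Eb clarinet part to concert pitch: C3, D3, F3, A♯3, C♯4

Eb3 F3 Ab3 C#4 E4

The Eb clarinet sounds a minor third above written, so transpose each written note up a minor third.
C3 becomes Eb3
D3 becomes F3
F3 becomes Ab3
A#3 becomes C#4
C#4 becomes E4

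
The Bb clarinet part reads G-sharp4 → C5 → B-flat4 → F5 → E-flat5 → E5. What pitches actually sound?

Written C4 on the Bb clarinet sounds as Bb3, a major second lower; apply that shift to every note.
G#4 to F#4
C5 to Bb4
Bb4 to Ab4
F5 to Eb5
Eb5 to Db5
E5 to D5

F#4 Bb4 Ab4 Eb5 Db5 D5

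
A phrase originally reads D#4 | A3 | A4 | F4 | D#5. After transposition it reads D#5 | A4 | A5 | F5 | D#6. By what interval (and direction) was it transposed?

up a perfect octave

From D#4 to D#5 is 8 letter names — an octave of some quality.
D#4 to D#5 is 12 semitones, which makes it a perfect octave; the second version is higher, so the direction is up.
Checking another pair — D#5 → D#6 — gives the same interval.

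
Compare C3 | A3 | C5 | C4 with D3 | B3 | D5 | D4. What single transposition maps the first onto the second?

up a major second

Take the first pair: C3 → D3. C to D spans 2 letter names, so the interval is some kind of second.
C3 to D3 is 2 semitones, which makes it a major second; the second version is higher, so the direction is up.
Checking another pair — C4 → D4 — gives the same interval.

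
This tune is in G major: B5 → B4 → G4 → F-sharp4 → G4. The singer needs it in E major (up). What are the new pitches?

G#6 G#5 E5 D#5 E5

From G up to E is a major sixth; apply that to each pitch.
B5 becomes G#6
B4 becomes G#5
G4 becomes E5
F#4 becomes D#5
G4 becomes E5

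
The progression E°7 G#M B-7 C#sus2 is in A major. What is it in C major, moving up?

G°7 BM D-7 Esus2

A major up to C major is a minor third; each chord root moves by that interval while the quality stays the same.
E°7: root E up a minor third → G, giving G°7.
G#M: root G# up a minor third → B, giving BM.
B-7: root B up a minor third → D, giving D-7.
C#sus2: root C# up a minor third → E, giving Esus2.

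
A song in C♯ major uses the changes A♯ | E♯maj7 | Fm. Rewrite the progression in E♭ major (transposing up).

C Gmaj7 Abbm

C♯ major up to E♭ major is a diminished third; each chord root moves by that interval while the quality stays the same.
A♯: root A♯ up a diminished third → C, giving C.
E♯maj7: root E♯ up a diminished third → G, giving Gmaj7.
Fm: root F up a diminished third → Abb, giving Abbm.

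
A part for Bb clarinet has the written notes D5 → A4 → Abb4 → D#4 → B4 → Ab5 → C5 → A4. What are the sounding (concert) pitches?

C5 G4 Gbb4 C#4 A4 Gb5 Bb4 G4

Written C4 on the Bb clarinet sounds as Bb3, a major second lower; apply that shift to every note.
D5 gives C5
A4 gives G4
Abb4 gives Gbb4
D#4 gives C#4
B4 gives A4
Ab5 gives Gb5
C5 gives Bb4
A4 gives G4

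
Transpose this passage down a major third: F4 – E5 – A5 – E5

F4: a third down reaches D, and 4 semitones makes it Db4.
E5 down a major third is C5.
A major third down from A5 gives F5.
E5 down a major third is C5.

Db4 C5 F5 C5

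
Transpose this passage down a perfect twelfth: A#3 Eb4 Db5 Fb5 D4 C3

A#3: a twelfth down reaches D, and 19 semitones makes it D#2.
A perfect twelfth down from Eb4 gives Ab2.
Db5: a twelfth down reaches G, and 19 semitones makes it Gb3.
Fb5 down a perfect twelfth is Bbb3.
D4 down a perfect twelfth is G2.
C3: a twelfth down reaches F, and 19 semitones makes it F1.

D#2 Ab2 Gb3 Bbb3 G2 F1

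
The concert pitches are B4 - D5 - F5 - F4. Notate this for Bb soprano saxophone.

C#5 E5 G5 G4

Written C4 sounds as Bb3 on the Bb soprano saxophone, so concert pitches are written a major second up.
B4 becomes C#5
D5 becomes E5
F5 becomes G5
F4 becomes G4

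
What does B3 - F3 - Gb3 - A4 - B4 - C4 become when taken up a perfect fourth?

B3: a fourth up reaches E, and 5 semitones makes it E4.
F3: a fourth up reaches B, and 5 semitones makes it Bb3.
Gb3: a fourth up reaches C, and 5 semitones makes it Cb4.
A4: a fourth up reaches D, and 5 semitones makes it D5.
B4 up a perfect fourth is E5.
C4 up a perfect fourth is F4.

E4 Bb3 Cb4 D5 E5 F4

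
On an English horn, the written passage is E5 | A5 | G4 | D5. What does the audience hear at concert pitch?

A4 D5 C4 G4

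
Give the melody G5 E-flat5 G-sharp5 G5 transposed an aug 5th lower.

Cb5 Abb4 C5 Cb5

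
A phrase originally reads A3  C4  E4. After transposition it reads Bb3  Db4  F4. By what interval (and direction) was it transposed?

Take the first pair: A3 → Bb3. A to B spans 2 letter names, so the interval is some kind of second.
A3 to Bb3 is 1 semitone, which makes it a minor second; the second version is higher, so the direction is up.
Checking another pair — E4 → F4 — gives the same interval.

up a minor second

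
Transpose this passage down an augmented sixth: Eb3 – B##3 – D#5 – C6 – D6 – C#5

Gbb2 D#3 F4 Ebb5 Fb5 Eb4

Eb3 becomes Gbb2
B##3 becomes D#3
D#5 becomes F4
C6 becomes Ebb5
D6 becomes Fb5
C#5 becomes Eb4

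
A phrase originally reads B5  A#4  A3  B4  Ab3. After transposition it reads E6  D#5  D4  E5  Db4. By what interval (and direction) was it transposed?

From B5 to E6 is 4 letter names — a fourth of some quality.
B5 to E6 is 5 semitones, which makes it a perfect fourth; the second version is higher, so the direction is up.
Checking another pair — Ab3 → Db4 — gives the same interval.

up a perfect fourth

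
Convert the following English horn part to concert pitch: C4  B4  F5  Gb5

Written C4 on the English horn sounds as F3, a perfect fifth lower; apply that shift to every note.
C4 becomes F3
B4 becomes E4
F5 becomes Bb4
Gb5 becomes Cb5

F3 E4 Bb4 Cb5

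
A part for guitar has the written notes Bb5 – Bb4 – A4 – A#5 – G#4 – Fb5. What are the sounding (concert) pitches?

The guitar sounds a perfect octave below written, so transpose each written note down a perfect octave.
Bb5 to Bb4
Bb4 to Bb3
A4 to A3
A#5 to A#4
G#4 to G#3
Fb5 to Fb4

Bb4 Bb3 A3 A#4 G#3 Fb4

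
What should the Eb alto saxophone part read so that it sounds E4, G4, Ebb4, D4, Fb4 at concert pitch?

The Eb alto saxophone sounds a major sixth below written, so the written part must be a major sixth above concert — transpose each note up.
E4 becomes C#5
G4 becomes E5
Ebb4 becomes Cb5
D4 becomes B4
Fb4 becomes Db5

C#5 E5 Cb5 B4 Db5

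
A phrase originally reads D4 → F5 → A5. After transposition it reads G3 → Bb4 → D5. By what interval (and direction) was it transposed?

down a perfect fifth

From D4 to G3 is 5 letter names — a fifth of some quality.
G3 to D4 is 7 semitones, which makes it a perfect fifth; the second version is lower, so the direction is down.
Checking another pair — A5 → D5 — gives the same interval.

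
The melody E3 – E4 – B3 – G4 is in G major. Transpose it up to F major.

G major to F major up is a minor seventh, so every note moves up by that interval.
E3 -> D4
E4 -> D5
B3 -> A4
G4 -> F5

D4 D5 A4 F5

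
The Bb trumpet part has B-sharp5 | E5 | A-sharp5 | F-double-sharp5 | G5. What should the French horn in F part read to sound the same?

E#6 A5 D#6 B#5 C6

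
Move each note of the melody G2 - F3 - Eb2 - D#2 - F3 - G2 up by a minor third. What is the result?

Bb2 Ab3 Gb2 F#2 Ab3 Bb2

A minor third up from G2 gives Bb2.
F3: a third up reaches A, and 3 semitones makes it Ab3.
Eb2: a third up reaches G, and 3 semitones makes it Gb2.
D#2 up a minor third is F#2.
F3: a third up reaches A, and 3 semitones makes it Ab3.
A minor third up from G2 gives Bb2.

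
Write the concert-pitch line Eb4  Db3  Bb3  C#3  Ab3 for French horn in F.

The French horn in F sounds a perfect fifth below written, so the written part must be a perfect fifth above concert — transpose each note up.
Eb4 to Bb4
Db3 to Ab3
Bb3 to F4
C#3 to G#3
Ab3 to Eb4

Bb4 Ab3 F4 G#3 Eb4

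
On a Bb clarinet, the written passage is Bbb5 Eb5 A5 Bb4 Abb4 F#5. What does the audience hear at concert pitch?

Abb5 Db5 G5 Ab4 Gbb4 E5

Written C4 on the Bb clarinet sounds as Bb3, a major second lower; apply that shift to every note.
Bbb5 gives Abb5
Eb5 gives Db5
A5 gives G5
Bb4 gives Ab4
Abb4 gives Gbb4
F#5 gives E5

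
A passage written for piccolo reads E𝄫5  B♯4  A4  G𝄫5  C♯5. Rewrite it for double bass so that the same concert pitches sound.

First find concert pitch: the piccolo sounds a perfect octave above written, so E𝄫5 B♯4 A4 G𝄫5 C♯5 sounds Ebb6 B#5 A5 Gbb6 C#6.
Then write for double bass: it sounds a perfect octave below written, so the part must be a perfect octave above concert.
Ebb6 → Ebb7
B#5 → B#6
A5 → A6
Gbb6 → Gbb7
C#6 → C#7

Ebb7 B#6 A6 Gbb7 C#7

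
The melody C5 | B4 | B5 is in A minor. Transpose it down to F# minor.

A4 G#4 G#5

From A down to F# is a minor third; apply that to each pitch.
C5 becomes A4
B4 becomes G#4
B5 becomes G#5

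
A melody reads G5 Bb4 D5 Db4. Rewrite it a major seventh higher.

G5 gives F#6
Bb4 gives A5
D5 gives C#6
Db4 gives C5

F#6 A5 C#6 C5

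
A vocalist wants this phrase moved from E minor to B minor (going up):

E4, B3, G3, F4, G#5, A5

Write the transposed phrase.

B4 F#4 D4 C5 D#6 E6

From E up to B is a perfect fifth; apply that to each pitch.
E4 becomes B4
B3 becomes F#4
G3 becomes D4
F4 becomes C5
G#5 becomes D#6
A5 becomes E6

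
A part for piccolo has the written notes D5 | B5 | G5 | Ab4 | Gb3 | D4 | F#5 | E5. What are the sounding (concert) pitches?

Written C4 on the piccolo sounds as C5, a perfect octave higher; apply that shift to every note.
D5 becomes D6
B5 becomes B6
G5 becomes G6
Ab4 becomes Ab5
Gb3 becomes Gb4
D4 becomes D5
F#5 becomes F#6
E5 becomes E6

D6 B6 G6 Ab5 Gb4 D5 F#6 E6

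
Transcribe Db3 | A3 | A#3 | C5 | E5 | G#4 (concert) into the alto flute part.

Gb3 D4 D#4 F5 A5 C#5

The alto flute sounds a perfect fourth below written, so the written part must be a perfect fourth above concert — transpose each note up.
Db3 → Gb3
A3 → D4
A#3 → D#4
C5 → F5
E5 → A5
G#4 → C#5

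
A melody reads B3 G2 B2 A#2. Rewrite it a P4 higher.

E4 C3 E3 D#3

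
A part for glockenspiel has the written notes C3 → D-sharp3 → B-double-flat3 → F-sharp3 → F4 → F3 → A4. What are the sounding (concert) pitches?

C5 D#5 Bbb5 F#5 F6 F5 A6

Written C4 on the glockenspiel sounds as C6, a perfect fifteenth higher; apply that shift to every note.
C3 gives C5
D#3 gives D#5
Bbb3 gives Bbb5
F#3 gives F#5
F4 gives F6
F3 gives F5
A4 gives A6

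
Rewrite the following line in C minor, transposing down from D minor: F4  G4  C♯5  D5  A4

Eb4 F4 B4 C5 G4

D minor to C minor down is a major second, so every note moves down by that interval.
F4 → Eb4
G4 → F4
C#5 → B4
D5 → C5
A4 → G4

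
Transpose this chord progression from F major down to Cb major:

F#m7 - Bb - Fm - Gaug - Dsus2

F major down to Cb major is an augmented fourth; each chord root moves by that interval while the quality stays the same.
F#m7: root F# down an augmented fourth → C, giving Cm7.
Bb: root Bb down an augmented fourth → Fb, giving Fb.
Fm: root F down an augmented fourth → Cb, giving Cbm.
Gaug: root G down an augmented fourth → Db, giving Dbaug.
Dsus2: root D down an augmented fourth → Ab, giving Absus2.

Cm7 Fb Cbm Dbaug Absus2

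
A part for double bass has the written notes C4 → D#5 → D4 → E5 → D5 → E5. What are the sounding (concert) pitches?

C3 D#4 D3 E4 D4 E4

The double bass sounds a perfect octave below written, so transpose each written note down a perfect octave.
C4 to C3
D#5 to D#4
D4 to D3
E5 to E4
D5 to D4
E5 to E4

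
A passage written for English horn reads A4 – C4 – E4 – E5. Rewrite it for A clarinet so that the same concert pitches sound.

First find concert pitch: the English horn sounds a perfect fifth below written, so A4 C4 E4 E5 sounds D4 F3 A3 A4.
Then write for A clarinet: it sounds a minor third below written, so the part must be a minor third above concert.
D4 → F4
F3 → Ab3
A3 → C4
A4 → C5

F4 Ab3 C4 C5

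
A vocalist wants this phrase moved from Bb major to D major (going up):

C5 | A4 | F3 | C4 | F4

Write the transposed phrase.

E5 C#5 A3 E4 A4

Bb major to D major up is a major third, so every note moves up by that interval.
C5 → E5
A4 → C#5
F3 → A3
C4 → E4
F4 → A4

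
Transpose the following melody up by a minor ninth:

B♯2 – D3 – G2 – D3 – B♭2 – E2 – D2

C#4 Eb4 Ab3 Eb4 Cb4 F3 Eb3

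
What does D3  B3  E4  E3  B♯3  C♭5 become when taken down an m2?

C#3 A#3 D#4 D#3 A##3 Bb4

D3: a second down reaches C, and 1 semitone makes it C#3.
B3: a second down reaches A, and 1 semitone makes it A#3.
E4: a second down reaches D, and 1 semitone makes it D#4.
A minor second down from E3 gives D#3.
B#3: a second down reaches A, and 1 semitone makes it A##3.
Cb5: a second down reaches B, and 1 semitone makes it Bb4.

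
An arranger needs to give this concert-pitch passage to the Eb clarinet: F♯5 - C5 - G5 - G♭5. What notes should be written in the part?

D#5 A4 E5 Eb5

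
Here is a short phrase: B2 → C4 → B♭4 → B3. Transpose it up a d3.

Db3 Ebb4 Dbb5 Db4

B2 to Db3
C4 to Ebb4
Bb4 to Dbb5
B3 to Db4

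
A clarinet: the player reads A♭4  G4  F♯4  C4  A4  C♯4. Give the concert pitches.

The A clarinet sounds a minor third below written, so transpose each written note down a minor third.
Ab4 → F4
G4 → E4
F#4 → D#4
C4 → A3
A4 → F#4
C#4 → A#3

F4 E4 D#4 A3 F#4 A#3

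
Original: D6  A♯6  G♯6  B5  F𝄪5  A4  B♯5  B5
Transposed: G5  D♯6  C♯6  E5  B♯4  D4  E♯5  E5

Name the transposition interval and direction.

Take the first pair: D6 → G5. D to G spans 5 letter names, so the interval is some kind of fifth.
G5 to D6 is 7 semitones, which makes it a perfect fifth; the second version is lower, so the direction is down.
Checking another pair — B5 → E5 — gives the same interval.

down a perfect fifth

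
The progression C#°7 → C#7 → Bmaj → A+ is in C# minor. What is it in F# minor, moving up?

F#°7 F#7 Emaj D+

C# minor up to F# minor is a perfect fourth; each chord root moves by that interval while the quality stays the same.
C#°7: root C# up a perfect fourth → F#, giving F#°7.
C#7: root C# up a perfect fourth → F#, giving F#7.
Bmaj: root B up a perfect fourth → E, giving Emaj.
A+: root A up a perfect fourth → D, giving D+.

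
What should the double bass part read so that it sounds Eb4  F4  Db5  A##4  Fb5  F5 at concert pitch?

The double bass sounds a perfect octave below written, so the written part must be a perfect octave above concert — transpose each note up.
Eb4 becomes Eb5
F4 becomes F5
Db5 becomes Db6
A##4 becomes A##5
Fb5 becomes Fb6
F5 becomes F6

Eb5 F5 Db6 A##5 Fb6 F6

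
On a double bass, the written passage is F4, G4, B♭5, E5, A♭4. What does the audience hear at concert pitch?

Written C4 on the double bass sounds as C3, a perfect octave lower; apply that shift to every note.
F4 -> F3
G4 -> G3
Bb5 -> Bb4
E5 -> E4
Ab4 -> Ab3

F3 G3 Bb4 E4 Ab3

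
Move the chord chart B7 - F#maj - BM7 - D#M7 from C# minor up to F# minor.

E7 Bmaj EM7 G#M7

C# minor up to F# minor is a perfect fourth; each chord root moves by that interval while the quality stays the same.
B7: root B up a perfect fourth → E, giving E7.
F#maj: root F# up a perfect fourth → B, giving Bmaj.
BM7: root B up a perfect fourth → E, giving EM7.
D#M7: root D# up a perfect fourth → G#, giving G#M7.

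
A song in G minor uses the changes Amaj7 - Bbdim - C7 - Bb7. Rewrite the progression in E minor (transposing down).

F#maj7 Gdim A7 G7

G minor down to E minor is a minor third; each chord root moves by that interval while the quality stays the same.
Amaj7: root A down a minor third → F#, giving F#maj7.
Bbdim: root Bb down a minor third → G, giving Gdim.
C7: root C down a minor third → A, giving A7.
Bb7: root Bb down a minor third → G, giving G7.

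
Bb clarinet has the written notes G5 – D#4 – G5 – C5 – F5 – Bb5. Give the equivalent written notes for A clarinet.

Ab5 E4 Ab5 Db5 Gb5 Cb6

First find concert pitch: the Bb clarinet sounds a major second below written, so G5 D#4 G5 C5 F5 Bb5 sounds F5 C#4 F5 Bb4 Eb5 Ab5.
Then write for A clarinet: it sounds a minor third below written, so the part must be a minor third above concert.
F5 → Ab5
C#4 → E4
F5 → Ab5
Bb4 → Db5
Eb5 → Gb5
Ab5 → Cb6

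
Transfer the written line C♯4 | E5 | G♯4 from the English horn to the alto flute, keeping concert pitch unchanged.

B3 D5 F#4

First find concert pitch: the English horn sounds a perfect fifth below written, so C♯4 E5 G♯4 sounds F#3 A4 C#4.
Then write for alto flute: it sounds a perfect fourth below written, so the part must be a perfect fourth above concert.
F#3 → B3
A4 → D5
C#4 → F#4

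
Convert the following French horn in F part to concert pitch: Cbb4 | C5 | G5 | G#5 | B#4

The French horn in F sounds a perfect fifth below written, so transpose each written note down a perfect fifth.
Cbb4 gives Fbb3
C5 gives F4
G5 gives C5
G#5 gives C#5
B#4 gives E#4

Fbb3 F4 C5 C#5 E#4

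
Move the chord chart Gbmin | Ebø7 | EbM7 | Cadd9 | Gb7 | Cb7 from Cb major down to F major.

Cmin Aø7 AM7 F#add9 C7 F7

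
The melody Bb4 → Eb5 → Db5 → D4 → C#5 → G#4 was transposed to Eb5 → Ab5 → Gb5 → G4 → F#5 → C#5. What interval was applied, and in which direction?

Take the first pair: Bb4 → Eb5. B to E spans 4 letter names, so the interval is some kind of fourth.
Bb4 to Eb5 is 5 semitones, which makes it a perfect fourth; the second version is higher, so the direction is up.
Checking another pair — G#4 → C#5 — gives the same interval.

up a perfect fourth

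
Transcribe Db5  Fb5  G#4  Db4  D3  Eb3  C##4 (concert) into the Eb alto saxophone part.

Bb5 Db6 E#5 Bb4 B3 C4 A##4

Written C4 sounds as Eb3 on the Eb alto saxophone, so concert pitches are written a major sixth up.
Db5 → Bb5
Fb5 → Db6
G#4 → E#5
Db4 → Bb4
D3 → B3
Eb3 → C4
C##4 → A##4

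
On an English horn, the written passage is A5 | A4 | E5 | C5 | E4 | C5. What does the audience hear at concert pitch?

The English horn sounds a perfect fifth below written, so transpose each written note down a perfect fifth.
A5 becomes D5
A4 becomes D4
E5 becomes A4
C5 becomes F4
E4 becomes A3
C5 becomes F4

D5 D4 A4 F4 A3 F4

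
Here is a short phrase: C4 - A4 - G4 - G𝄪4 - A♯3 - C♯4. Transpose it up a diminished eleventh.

C4 gives Fb5
A4 gives Db6
G4 gives Cb6
G##4 gives C#6
A#3 gives D5
C#4 gives F5

Fb5 Db6 Cb6 C#6 D5 F5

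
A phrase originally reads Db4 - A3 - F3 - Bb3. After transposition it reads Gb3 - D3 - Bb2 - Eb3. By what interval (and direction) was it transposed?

down a perfect fifth

Take the first pair: Db4 → Gb3. D to G spans 5 letter names, so the interval is some kind of fifth.
Gb3 to Db4 is 7 semitones, which makes it a perfect fifth; the second version is lower, so the direction is down.
Checking another pair — Bb3 → Eb3 — gives the same interval.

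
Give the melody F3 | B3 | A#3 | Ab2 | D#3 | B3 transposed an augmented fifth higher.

C#4 F##4 E##4 E3 A##3 F##4

An augmented fifth up from F3 gives C#4.
B3 up an augmented fifth is F##4.
A#3: a fifth up reaches E, and 8 semitones makes it E##4.
Ab2 up an augmented fifth is E3.
D#3: a fifth up reaches A, and 8 semitones makes it A##3.
B3 up an augmented fifth is F##4.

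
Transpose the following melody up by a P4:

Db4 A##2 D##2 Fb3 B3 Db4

Gb4 D##3 G##2 Bbb3 E4 Gb4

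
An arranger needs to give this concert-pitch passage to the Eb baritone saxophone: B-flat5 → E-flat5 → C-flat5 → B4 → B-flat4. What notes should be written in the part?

Written C4 sounds as Eb2 on the Eb baritone saxophone, so concert pitches are written a major thirteenth up.
Bb5 gives G7
Eb5 gives C7
Cb5 gives Ab6
B4 gives G#6
Bb4 gives G6

G7 C7 Ab6 G#6 G6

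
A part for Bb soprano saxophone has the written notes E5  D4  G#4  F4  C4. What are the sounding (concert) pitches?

The Bb soprano saxophone sounds a major second below written, so transpose each written note down a major second.
E5 gives D5
D4 gives C4
G#4 gives F#4
F4 gives Eb4
C4 gives Bb3

D5 C4 F#4 Eb4 Bb3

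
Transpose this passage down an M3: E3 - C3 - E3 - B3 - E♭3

C3 Ab2 C3 G3 Cb3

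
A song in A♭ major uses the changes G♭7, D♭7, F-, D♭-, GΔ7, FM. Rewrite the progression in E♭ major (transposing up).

Db7 Ab7 C- Ab- DΔ7 CM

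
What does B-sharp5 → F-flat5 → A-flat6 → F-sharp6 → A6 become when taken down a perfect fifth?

A perfect fifth down from B#5 gives E#5.
Fb5 down a perfect fifth is Bbb4.
Ab6 down a perfect fifth is Db6.
F#6 down a perfect fifth is B5.
A6: a fifth down reaches D, and 7 semitones makes it D6.

E#5 Bbb4 Db6 B5 D6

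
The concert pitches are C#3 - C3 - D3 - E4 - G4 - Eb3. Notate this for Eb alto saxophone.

A#3 A3 B3 C#5 E5 C4

The Eb alto saxophone sounds a major sixth below written, so the written part must be a major sixth above concert — transpose each note up.
C#3 -> A#3
C3 -> A3
D3 -> B3
E4 -> C#5
G4 -> E5
Eb3 -> C4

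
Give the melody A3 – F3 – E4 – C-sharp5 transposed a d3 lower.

F##3 D#3 C##4 A##4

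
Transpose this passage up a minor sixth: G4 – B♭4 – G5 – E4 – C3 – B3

G4 → Eb5
Bb4 → Gb5
G5 → Eb6
E4 → C5
C3 → Ab3
B3 → G4

Eb5 Gb5 Eb6 C5 Ab3 G4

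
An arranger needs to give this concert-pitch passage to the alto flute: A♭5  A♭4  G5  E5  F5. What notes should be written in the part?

The alto flute sounds a perfect fourth below written, so the written part must be a perfect fourth above concert — transpose each note up.
Ab5 to Db6
Ab4 to Db5
G5 to C6
E5 to A5
F5 to Bb5

Db6 Db5 C6 A5 Bb5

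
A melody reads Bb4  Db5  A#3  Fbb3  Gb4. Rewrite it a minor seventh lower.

C4 Eb4 B#2 Gbb2 Ab3

Bb4 becomes C4
Db5 becomes Eb4
A#3 becomes B#2
Fbb3 becomes Gbb2
Gb4 becomes Ab3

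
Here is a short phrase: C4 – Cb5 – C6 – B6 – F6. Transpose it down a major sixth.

Eb3 Ebb4 Eb5 D6 Ab5

A major sixth down from C4 gives Eb3.
A major sixth down from Cb5 gives Ebb4.
C6: a sixth down reaches E, and 9 semitones makes it Eb5.
B6 down a major sixth is D6.
A major sixth down from F6 gives Ab5.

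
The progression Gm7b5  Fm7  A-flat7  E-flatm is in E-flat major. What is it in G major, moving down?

E-flat major down to G major is a minor sixth; each chord root moves by that interval while the quality stays the same.
Gm7b5: root G down a minor sixth → B, giving Bm7b5.
Fm7: root F down a minor sixth → A, giving Am7.
A-flat7: root A-flat down a minor sixth → C, giving C7.
E-flatm: root E-flat down a minor sixth → G, giving Gm.

Bm7b5 Am7 C7 Gm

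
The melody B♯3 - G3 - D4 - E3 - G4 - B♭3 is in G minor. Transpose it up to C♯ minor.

E##4 C#4 G#4 A#3 C#5 E4

G minor to C♯ minor up is an augmented fourth, so every note moves up by that interval.
B#3 -> E##4
G3 -> C#4
D4 -> G#4
E3 -> A#3
G4 -> C#5
Bb3 -> E4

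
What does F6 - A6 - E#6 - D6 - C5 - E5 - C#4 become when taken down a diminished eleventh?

C#5 E#5 B##4 A#4 G#3 B#3 G##2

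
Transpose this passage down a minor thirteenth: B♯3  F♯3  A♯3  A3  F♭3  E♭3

B#3 gives D##2
F#3 gives A#1
A#3 gives C##2
A3 gives C#2
Fb3 gives Ab1
Eb3 gives G1

D##2 A#1 C##2 C#2 Ab1 G1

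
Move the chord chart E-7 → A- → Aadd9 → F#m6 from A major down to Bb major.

F-7 Bb- Bbadd9 Gm6

A major down to Bb major is a major seventh; each chord root moves by that interval while the quality stays the same.
E-7: root E down a major seventh → F, giving F-7.
A-: root A down a major seventh → Bb, giving Bb-.
Aadd9: root A down a major seventh → Bb, giving Bbadd9.
F#m6: root F# down a major seventh → G, giving Gm6.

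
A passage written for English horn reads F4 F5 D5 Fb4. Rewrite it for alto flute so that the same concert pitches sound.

Eb4 Eb5 C5 Ebb4

First find concert pitch: the English horn sounds a perfect fifth below written, so F4 F5 D5 Fb4 sounds Bb3 Bb4 G4 Bbb3.
Then write for alto flute: it sounds a perfect fourth below written, so the part must be a perfect fourth above concert.
Bb3 → Eb4
Bb4 → Eb5
G4 → C5
Bbb3 → Ebb4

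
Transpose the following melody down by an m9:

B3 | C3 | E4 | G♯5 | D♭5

A#2 B1 D#3 F##4 C4

B3 down a minor ninth is A#2.
C3: a ninth down reaches B, and 13 semitones makes it B1.
A minor ninth down from E4 gives D#3.
G#5: a ninth down reaches F, and 13 semitones makes it F##4.
Db5 down a minor ninth is C4.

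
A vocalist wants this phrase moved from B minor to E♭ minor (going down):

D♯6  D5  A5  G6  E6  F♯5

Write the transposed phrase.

G5 Gb4 Db5 Cb6 Ab5 Bb4

From B down to E♭ is an augmented fifth; apply that to each pitch.
D#6 becomes G5
D5 becomes Gb4
A5 becomes Db5
G6 becomes Cb6
E6 becomes Ab5
F#5 becomes Bb4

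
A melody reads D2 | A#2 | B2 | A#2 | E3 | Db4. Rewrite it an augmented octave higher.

D#3 A##3 B#3 A##3 E#4 D5

D2 becomes D#3
A#2 becomes A##3
B2 becomes B#3
A#2 becomes A##3
E3 becomes E#4
Db4 becomes D5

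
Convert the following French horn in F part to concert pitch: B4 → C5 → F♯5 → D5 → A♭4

Written C4 on the French horn in F sounds as F3, a perfect fifth lower; apply that shift to every note.
B4 -> E4
C5 -> F4
F#5 -> B4
D5 -> G4
Ab4 -> Db4

E4 F4 B4 G4 Db4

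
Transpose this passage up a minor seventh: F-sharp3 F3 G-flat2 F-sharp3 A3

F#3 to E4
F3 to Eb4
Gb2 to Fb3
F#3 to E4
A3 to G4

E4 Eb4 Fb3 E4 G4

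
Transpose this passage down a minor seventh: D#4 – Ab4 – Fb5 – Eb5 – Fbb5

D#4 to E#3
Ab4 to Bb3
Fb5 to Gb4
Eb5 to F4
Fbb5 to Gbb4

E#3 Bb3 Gb4 F4 Gbb4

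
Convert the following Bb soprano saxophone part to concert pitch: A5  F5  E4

Written C4 on the Bb soprano saxophone sounds as Bb3, a major second lower; apply that shift to every note.
A5 → G5
F5 → Eb5
E4 → D4

G5 Eb5 D4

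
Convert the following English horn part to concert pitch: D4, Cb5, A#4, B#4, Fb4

The English horn sounds a perfect fifth below written, so transpose each written note down a perfect fifth.
D4 -> G3
Cb5 -> Fb4
A#4 -> D#4
B#4 -> E#4
Fb4 -> Bbb3

G3 Fb4 D#4 E#4 Bbb3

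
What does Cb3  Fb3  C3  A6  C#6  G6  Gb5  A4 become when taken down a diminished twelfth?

F1 Bb1 F#1 D#5 F##4 C#5 C4 D#3

Cb3 gives F1
Fb3 gives Bb1
C3 gives F#1
A6 gives D#5
C#6 gives F##4
G6 gives C#5
Gb5 gives C4
A4 gives D#3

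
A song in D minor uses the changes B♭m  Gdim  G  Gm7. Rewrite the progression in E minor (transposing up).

Cm Adim A Am7

D minor up to E minor is a major second; each chord root moves by that interval while the quality stays the same.
B♭m: root B♭ up a major second → C, giving Cm.
Gdim: root G up a major second → A, giving Adim.
G: root G up a major second → A, giving A.
Gm7: root G up a major second → A, giving Am7.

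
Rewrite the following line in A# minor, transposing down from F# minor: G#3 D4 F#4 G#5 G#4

B#2 F#3 A#3 B#4 B#3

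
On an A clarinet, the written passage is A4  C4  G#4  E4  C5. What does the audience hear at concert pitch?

F#4 A3 E#4 C#4 A4

Written C4 on the A clarinet sounds as A3, a minor third lower; apply that shift to every note.
A4 becomes F#4
C4 becomes A3
G#4 becomes E#4
E4 becomes C#4
C5 becomes A4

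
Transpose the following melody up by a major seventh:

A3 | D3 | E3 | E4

G#4 C#4 D#4 D#5

A3 to G#4
D3 to C#4
E3 to D#4
E4 to D#5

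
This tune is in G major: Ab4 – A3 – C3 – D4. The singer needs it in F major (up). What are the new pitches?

Gb5 G4 Bb3 C5

From G up to F is a minor seventh; apply that to each pitch.
Ab4 -> Gb5
A3 -> G4
C3 -> Bb3
D4 -> C5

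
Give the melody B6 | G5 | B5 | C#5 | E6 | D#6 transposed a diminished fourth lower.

F##6 D#5 F##5 G##4 B#5 A##5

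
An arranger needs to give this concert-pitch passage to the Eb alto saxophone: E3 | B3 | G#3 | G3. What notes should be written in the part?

C#4 G#4 E#4 E4

The Eb alto saxophone sounds a major sixth below written, so the written part must be a major sixth above concert — transpose each note up.
E3 becomes C#4
B3 becomes G#4
G#3 becomes E#4
G3 becomes E4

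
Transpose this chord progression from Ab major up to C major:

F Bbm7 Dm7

A Dm7 F#m7

Ab major up to C major is a major third; each chord root moves by that interval while the quality stays the same.
F: root F up a major third → A, giving A.
Bbm7: root Bb up a major third → D, giving Dm7.
Dm7: root D up a major third → F#, giving F#m7.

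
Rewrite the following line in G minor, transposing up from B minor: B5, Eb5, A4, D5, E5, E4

B minor to G minor up is a minor sixth, so every note moves up by that interval.
B5 gives G6
Eb5 gives Cb6
A4 gives F5
D5 gives Bb5
E5 gives C6
E4 gives C5

G6 Cb6 F5 Bb5 C6 C5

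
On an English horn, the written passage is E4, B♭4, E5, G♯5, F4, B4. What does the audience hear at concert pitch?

The English horn sounds a perfect fifth below written, so transpose each written note down a perfect fifth.
E4 becomes A3
Bb4 becomes Eb4
E5 becomes A4
G#5 becomes C#5
F4 becomes Bb3
B4 becomes E4

A3 Eb4 A4 C#5 Bb3 E4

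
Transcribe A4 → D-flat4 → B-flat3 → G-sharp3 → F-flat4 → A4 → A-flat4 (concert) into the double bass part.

Written C4 sounds as C3 on the double bass, so concert pitches are written a perfect octave up.
A4 becomes A5
Db4 becomes Db5
Bb3 becomes Bb4
G#3 becomes G#4
Fb4 becomes Fb5
A4 becomes A5
Ab4 becomes Ab5

A5 Db5 Bb4 G#4 Fb5 A5 Ab5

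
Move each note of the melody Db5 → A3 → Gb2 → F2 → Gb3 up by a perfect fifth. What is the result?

Ab5 E4 Db3 C3 Db4

Db5 to Ab5
A3 to E4
Gb2 to Db3
F2 to C3
Gb3 to Db4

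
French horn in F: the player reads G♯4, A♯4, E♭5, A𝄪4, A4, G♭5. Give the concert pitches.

C#4 D#4 Ab4 D##4 D4 Cb5

Written C4 on the French horn in F sounds as F3, a perfect fifth lower; apply that shift to every note.
G#4 becomes C#4
A#4 becomes D#4
Eb5 becomes Ab4
A##4 becomes D##4
A4 becomes D4
Gb5 becomes Cb5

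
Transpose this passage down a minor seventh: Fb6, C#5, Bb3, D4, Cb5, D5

Gb5 D#4 C3 E3 Db4 E4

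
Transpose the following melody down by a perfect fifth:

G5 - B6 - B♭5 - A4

C5 E6 Eb5 D4

A perfect fifth down from G5 gives C5.
B6: a fifth down reaches E, and 7 semitones makes it E6.
Bb5 down a perfect fifth is Eb5.
A4 down a perfect fifth is D4.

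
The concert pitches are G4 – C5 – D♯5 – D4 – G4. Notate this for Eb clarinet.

E4 A4 B#4 B3 E4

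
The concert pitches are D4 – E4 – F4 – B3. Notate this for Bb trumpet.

E4 F#4 G4 C#4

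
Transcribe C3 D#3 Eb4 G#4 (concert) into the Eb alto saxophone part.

Written C4 sounds as Eb3 on the Eb alto saxophone, so concert pitches are written a major sixth up.
C3 -> A3
D#3 -> B#3
Eb4 -> C5
G#4 -> E#5

A3 B#3 C5 E#5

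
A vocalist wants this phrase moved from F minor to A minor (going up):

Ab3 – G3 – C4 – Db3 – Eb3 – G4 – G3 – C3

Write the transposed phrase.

F minor to A minor up is a major third, so every note moves up by that interval.
Ab3 -> C4
G3 -> B3
C4 -> E4
Db3 -> F3
Eb3 -> G3
G4 -> B4
G3 -> B3
C3 -> E3

C4 B3 E4 F3 G3 B4 B3 E3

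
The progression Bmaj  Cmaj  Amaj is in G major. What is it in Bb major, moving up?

Dmaj Ebmaj Cmaj

G major up to Bb major is a minor third; each chord root moves by that interval while the quality stays the same.
Bmaj: root B up a minor third → D, giving Dmaj.
Cmaj: root C up a minor third → Eb, giving Ebmaj.
Amaj: root A up a minor third → C, giving Cmaj.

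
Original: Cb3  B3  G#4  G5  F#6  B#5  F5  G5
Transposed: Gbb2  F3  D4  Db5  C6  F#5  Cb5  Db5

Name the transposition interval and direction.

Take the first pair: Cb3 → Gbb2. C to G spans 4 letter names, so the interval is some kind of fourth.
Gbb2 to Cb3 is 6 semitones, which makes it an augmented fourth; the second version is lower, so the direction is down.
Checking another pair — G5 → Db5 — gives the same interval.

down an augmented fourth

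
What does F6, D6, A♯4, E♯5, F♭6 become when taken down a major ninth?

Eb5 C5 G#3 D#4 Ebb5

F6 down a major ninth is Eb5.
D6: a ninth down reaches C, and 14 semitones makes it C5.
A major ninth down from A#4 gives G#3.
E#5 down a major ninth is D#4.
Fb6: a ninth down reaches E, and 14 semitones makes it Ebb5.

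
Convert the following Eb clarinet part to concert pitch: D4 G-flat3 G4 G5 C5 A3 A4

F4 Bbb3 Bb4 Bb5 Eb5 C4 C5

The Eb clarinet sounds a minor third above written, so transpose each written note up a minor third.
D4 → F4
Gb3 → Bbb3
G4 → Bb4
G5 → Bb5
C5 → Eb5
A3 → C4
A4 → C5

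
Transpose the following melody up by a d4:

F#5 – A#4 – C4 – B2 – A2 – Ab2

Bb5 D5 Fb4 Eb3 Db3 Dbb3

F#5 -> Bb5
A#4 -> D5
C4 -> Fb4
B2 -> Eb3
A2 -> Db3
Ab2 -> Dbb3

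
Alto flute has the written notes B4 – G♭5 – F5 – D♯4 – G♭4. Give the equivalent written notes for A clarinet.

First find concert pitch: the alto flute sounds a perfect fourth below written, so B4 G♭5 F5 D♯4 G♭4 sounds F#4 Db5 C5 A#3 Db4.
Then write for A clarinet: it sounds a minor third below written, so the part must be a minor third above concert.
F#4 → A4
Db5 → Fb5
C5 → Eb5
A#3 → C#4
Db4 → Fb4

A4 Fb5 Eb5 C#4 Fb4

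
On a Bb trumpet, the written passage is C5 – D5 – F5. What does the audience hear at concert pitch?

Written C4 on the Bb trumpet sounds as Bb3, a major second lower; apply that shift to every note.
C5 → Bb4
D5 → C5
F5 → Eb5

Bb4 C5 Eb5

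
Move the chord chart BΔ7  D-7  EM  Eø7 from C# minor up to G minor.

FΔ7 Ab-7 BbM Bbø7

C# minor up to G minor is a diminished fifth; each chord root moves by that interval while the quality stays the same.
BΔ7: root B up a diminished fifth → F, giving FΔ7.
D-7: root D up a diminished fifth → Ab, giving Ab-7.
EM: root E up a diminished fifth → Bb, giving BbM.
Eø7: root E up a diminished fifth → Bb, giving Bbø7.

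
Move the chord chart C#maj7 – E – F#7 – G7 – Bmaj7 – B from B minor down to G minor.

Amaj7 C D7 Eb7 Gmaj7 G

B minor down to G minor is a major third; each chord root moves by that interval while the quality stays the same.
C#maj7: root C# down a major third → A, giving Amaj7.
E: root E down a major third → C, giving C.
F#7: root F# down a major third → D, giving D7.
G7: root G down a major third → Eb, giving Eb7.
Bmaj7: root B down a major third → G, giving Gmaj7.
B: root B down a major third → G, giving G.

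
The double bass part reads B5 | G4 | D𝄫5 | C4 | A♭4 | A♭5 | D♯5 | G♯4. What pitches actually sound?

B4 G3 Dbb4 C3 Ab3 Ab4 D#4 G#3

The double bass sounds a perfect octave below written, so transpose each written note down a perfect octave.
B5 to B4
G4 to G3
Dbb5 to Dbb4
C4 to C3
Ab4 to Ab3
Ab5 to Ab4
D#5 to D#4
G#4 to G#3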